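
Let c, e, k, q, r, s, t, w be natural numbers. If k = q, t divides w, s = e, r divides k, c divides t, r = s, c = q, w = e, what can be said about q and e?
q = e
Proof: c divides t and t divides w, therefore c divides w. c = q, so q divides w. Since w = e, q divides e. r = s and s = e, thus r = e. r divides k, so e divides k. Because k = q, e divides q. Since q divides e, q = e.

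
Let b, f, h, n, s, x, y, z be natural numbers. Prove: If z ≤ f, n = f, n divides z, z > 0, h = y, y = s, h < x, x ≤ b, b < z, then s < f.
n divides z and z > 0, therefore n ≤ z. n = f, so f ≤ z. z ≤ f, so z = f. Because h = y and y = s, h = s. h < x, so s < x. x ≤ b and b < z, hence x < z. s < x, so s < z. Because z = f, s < f.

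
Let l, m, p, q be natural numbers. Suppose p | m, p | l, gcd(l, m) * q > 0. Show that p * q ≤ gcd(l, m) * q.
Since p | l and p | m, p | gcd(l, m). Then p * q | gcd(l, m) * q. Since gcd(l, m) * q > 0, p * q ≤ gcd(l, m) * q.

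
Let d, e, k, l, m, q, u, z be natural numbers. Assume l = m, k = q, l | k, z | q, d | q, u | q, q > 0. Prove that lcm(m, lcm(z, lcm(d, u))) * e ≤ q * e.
Since k = q and l | k, l | q. Since l = m, m | q. d | q and u | q, hence lcm(d, u) | q. Since z | q, lcm(z, lcm(d, u)) | q. Since m | q, lcm(m, lcm(z, lcm(d, u))) | q. Since q > 0, lcm(m, lcm(z, lcm(d, u))) ≤ q. Then lcm(m, lcm(z, lcm(d, u))) * e ≤ q * e.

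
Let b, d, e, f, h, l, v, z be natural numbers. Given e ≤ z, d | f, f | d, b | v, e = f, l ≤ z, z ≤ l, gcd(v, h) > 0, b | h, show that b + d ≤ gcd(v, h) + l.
Since b | v and b | h, b | gcd(v, h). gcd(v, h) > 0, so b ≤ gcd(v, h). z ≤ l and l ≤ z, therefore z = l. Because f | d and d | f, f = d. Since e = f, e = d. From e ≤ z, d ≤ z. z = l, so d ≤ l. From b ≤ gcd(v, h), b + d ≤ gcd(v, h) + l.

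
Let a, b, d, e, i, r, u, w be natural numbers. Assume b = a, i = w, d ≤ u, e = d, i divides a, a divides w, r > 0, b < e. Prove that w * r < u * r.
i = w and i divides a, so w divides a. Because a divides w, a = w. Since b = a, b = w. Since e = d and b < e, b < d. d ≤ u, so b < u. b = w, so w < u. Using r > 0, by multiplying by a positive, w * r < u * r.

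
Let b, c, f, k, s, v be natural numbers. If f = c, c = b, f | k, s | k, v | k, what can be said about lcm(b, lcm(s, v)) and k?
lcm(b, lcm(s, v)) | k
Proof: f = c and c = b, thus f = b. f | k, so b | k. s | k and v | k, hence lcm(s, v) | k. From b | k, lcm(b, lcm(s, v)) | k.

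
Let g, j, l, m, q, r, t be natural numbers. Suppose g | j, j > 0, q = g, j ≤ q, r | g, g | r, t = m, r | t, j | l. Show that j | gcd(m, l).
g | j and j > 0, so g ≤ j. Since q = g and j ≤ q, j ≤ g. From g ≤ j, g = j. r | g and g | r, hence r = g. t = m and r | t, therefore r | m. r = g, so g | m. Since g = j, j | m. j | l, so j | gcd(m, l).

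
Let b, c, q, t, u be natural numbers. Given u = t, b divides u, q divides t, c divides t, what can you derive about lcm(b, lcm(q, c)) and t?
lcm(b, lcm(q, c)) divides t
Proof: u = t and b divides u, hence b divides t. q divides t and c divides t, hence lcm(q, c) divides t. Because b divides t, lcm(b, lcm(q, c)) divides t.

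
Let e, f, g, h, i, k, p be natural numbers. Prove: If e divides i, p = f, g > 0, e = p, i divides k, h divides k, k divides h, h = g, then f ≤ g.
k divides h and h divides k, hence k = h. From e divides i and i divides k, e divides k. From k = h, e divides h. Since e = p, p divides h. h = g, so p divides g. Since p = f, f divides g. Since g > 0, f ≤ g.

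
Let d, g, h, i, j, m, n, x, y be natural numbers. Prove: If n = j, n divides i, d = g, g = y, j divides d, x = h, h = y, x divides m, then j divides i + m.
Since n = j and n divides i, j divides i. d = g and g = y, so d = y. Since j divides d, j divides y. Since x = h and h = y, x = y. Since x divides m, y divides m. j divides y, so j divides m. Since j divides i, j divides i + m.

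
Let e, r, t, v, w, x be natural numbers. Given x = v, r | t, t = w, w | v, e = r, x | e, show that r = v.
x = v and x | e, so v | e. Since e = r, v | r. t = w and r | t, thus r | w. Because w | v, r | v. v | r, so v = r. Then r = v.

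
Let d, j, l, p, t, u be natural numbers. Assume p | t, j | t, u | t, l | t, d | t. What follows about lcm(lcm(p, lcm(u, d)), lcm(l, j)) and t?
lcm(lcm(p, lcm(u, d)), lcm(l, j)) | t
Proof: u | t and d | t, thus lcm(u, d) | t. p | t, so lcm(p, lcm(u, d)) | t. From l | t and j | t, lcm(l, j) | t. Since lcm(p, lcm(u, d)) | t, lcm(lcm(p, lcm(u, d)), lcm(l, j)) | t.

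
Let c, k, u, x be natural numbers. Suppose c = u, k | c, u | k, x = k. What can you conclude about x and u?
x = u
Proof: c = u and k | c, thus k | u. Since u | k, k = u. x = k, so x = u.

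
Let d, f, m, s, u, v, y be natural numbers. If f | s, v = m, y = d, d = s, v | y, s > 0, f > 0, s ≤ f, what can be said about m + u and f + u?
m + u ≤ f + u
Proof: f | s and s > 0, thus f ≤ s. Since s ≤ f, s = f. d = s, so d = f. y = d, so y = f. From v | y, v | f. Since f > 0, v ≤ f. v = m, so m ≤ f. Then m + u ≤ f + u.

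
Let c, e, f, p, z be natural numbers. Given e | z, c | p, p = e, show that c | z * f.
Because p = e and c | p, c | e. Since e | z, c | z. Then c | z * f.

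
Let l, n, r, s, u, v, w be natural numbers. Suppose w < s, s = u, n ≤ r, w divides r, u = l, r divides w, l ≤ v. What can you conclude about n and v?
n < v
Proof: w divides r and r divides w, so w = r. From s = u and u = l, s = l. Since w < s, w < l. Since l ≤ v, w < v. Since w = r, r < v. n ≤ r, so n < v.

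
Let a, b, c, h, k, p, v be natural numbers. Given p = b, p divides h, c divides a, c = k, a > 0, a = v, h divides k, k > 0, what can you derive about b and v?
b ≤ v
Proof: p divides h and h divides k, so p divides k. k > 0, so p ≤ k. Since p = b, b ≤ k. From c = k and c divides a, k divides a. Since a > 0, k ≤ a. Since a = v, k ≤ v. Since b ≤ k, b ≤ v.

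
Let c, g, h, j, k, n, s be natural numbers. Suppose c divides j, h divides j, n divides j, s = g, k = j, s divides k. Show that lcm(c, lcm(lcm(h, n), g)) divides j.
From h divides j and n divides j, lcm(h, n) divides j. k = j and s divides k, hence s divides j. s = g, so g divides j. Since lcm(h, n) divides j, lcm(lcm(h, n), g) divides j. From c divides j, lcm(c, lcm(lcm(h, n), g)) divides j.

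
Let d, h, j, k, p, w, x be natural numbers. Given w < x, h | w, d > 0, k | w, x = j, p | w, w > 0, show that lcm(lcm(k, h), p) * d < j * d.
k | w and h | w, therefore lcm(k, h) | w. Since p | w, lcm(lcm(k, h), p) | w. w > 0, so lcm(lcm(k, h), p) ≤ w. x = j and w < x, so w < j. Since lcm(lcm(k, h), p) ≤ w, lcm(lcm(k, h), p) < j. d > 0, so lcm(lcm(k, h), p) * d < j * d.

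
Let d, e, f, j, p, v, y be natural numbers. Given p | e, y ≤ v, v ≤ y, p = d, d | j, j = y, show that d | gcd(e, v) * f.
Because p = d and p | e, d | e. Since y ≤ v and v ≤ y, y = v. j = y, so j = v. Since d | j, d | v. d | e, so d | gcd(e, v). Then d | gcd(e, v) * f.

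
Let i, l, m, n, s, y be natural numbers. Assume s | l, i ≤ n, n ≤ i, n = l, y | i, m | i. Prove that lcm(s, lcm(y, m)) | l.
i ≤ n and n ≤ i, so i = n. n = l, so i = l. Since y | i and m | i, lcm(y, m) | i. i = l, so lcm(y, m) | l. s | l, so lcm(s, lcm(y, m)) | l.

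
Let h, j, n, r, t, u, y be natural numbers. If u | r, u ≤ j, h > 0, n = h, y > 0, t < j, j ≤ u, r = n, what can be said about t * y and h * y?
t * y < h * y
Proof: u ≤ j and j ≤ u, therefore u = j. Since u | r, j | r. From r = n, j | n. n = h, so j | h. Since h > 0, j ≤ h. t < j, so t < h. Since y > 0, t * y < h * y.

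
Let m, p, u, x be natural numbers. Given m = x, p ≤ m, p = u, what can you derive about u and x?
u ≤ x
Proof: p = u and p ≤ m, hence u ≤ m. Since m = x, u ≤ x.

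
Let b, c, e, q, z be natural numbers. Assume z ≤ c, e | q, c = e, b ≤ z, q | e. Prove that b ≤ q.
e | q and q | e, hence e = q. Since c = e, c = q. z ≤ c, so z ≤ q. b ≤ z, so b ≤ q.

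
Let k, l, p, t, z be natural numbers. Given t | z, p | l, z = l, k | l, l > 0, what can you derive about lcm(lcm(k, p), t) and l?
lcm(lcm(k, p), t) ≤ l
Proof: k | l and p | l, so lcm(k, p) | l. z = l and t | z, hence t | l. Since lcm(k, p) | l, lcm(lcm(k, p), t) | l. Since l > 0, lcm(lcm(k, p), t) ≤ l.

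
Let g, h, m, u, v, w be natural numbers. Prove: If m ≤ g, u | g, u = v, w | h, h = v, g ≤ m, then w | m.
h = v and w | h, hence w | v. g ≤ m and m ≤ g, thus g = m. From u | g, u | m. From u = v, v | m. Since w | v, w | m.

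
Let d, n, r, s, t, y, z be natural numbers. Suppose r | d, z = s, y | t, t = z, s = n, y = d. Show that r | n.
z = s and s = n, hence z = n. y = d and y | t, so d | t. r | d, so r | t. t = z, so r | z. Because z = n, r | n.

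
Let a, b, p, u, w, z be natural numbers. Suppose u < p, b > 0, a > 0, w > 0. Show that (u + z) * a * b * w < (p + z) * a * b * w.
u < p, so u + z < p + z. Because a > 0, by multiplying by a positive, (u + z) * a < (p + z) * a. Since b > 0, by multiplying by a positive, (u + z) * a * b < (p + z) * a * b. From w > 0, by multiplying by a positive, (u + z) * a * b * w < (p + z) * a * b * w.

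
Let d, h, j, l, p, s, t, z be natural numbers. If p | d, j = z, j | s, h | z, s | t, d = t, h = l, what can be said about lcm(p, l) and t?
lcm(p, l) | t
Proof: Because d = t and p | d, p | t. h = l and h | z, hence l | z. Since j | s and s | t, j | t. j = z, so z | t. l | z, so l | t. Since p | t, lcm(p, l) | t.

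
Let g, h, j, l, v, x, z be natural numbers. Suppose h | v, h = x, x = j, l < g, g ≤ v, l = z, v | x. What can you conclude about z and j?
z < j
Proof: Since h = x and h | v, x | v. Because v | x, v = x. x = j, so v = j. l < g and g ≤ v, hence l < v. Since v = j, l < j. Since l = z, z < j.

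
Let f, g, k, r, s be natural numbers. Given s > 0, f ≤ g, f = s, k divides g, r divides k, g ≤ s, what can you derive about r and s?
r ≤ s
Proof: f = s and f ≤ g, so s ≤ g. g ≤ s, so g = s. r divides k and k divides g, hence r divides g. Since g = s, r divides s. s > 0, so r ≤ s.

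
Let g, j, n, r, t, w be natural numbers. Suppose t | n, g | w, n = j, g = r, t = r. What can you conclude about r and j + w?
r | j + w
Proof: Since n = j and t | n, t | j. Since t = r, r | j. g = r and g | w, therefore r | w. Since r | j, r | j + w.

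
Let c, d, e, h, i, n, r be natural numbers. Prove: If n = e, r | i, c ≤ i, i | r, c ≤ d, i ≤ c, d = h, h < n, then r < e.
From c ≤ i and i ≤ c, c = i. i | r and r | i, so i = r. Since c = i, c = r. d = h and c ≤ d, so c ≤ h. h < n, so c < n. Since n = e, c < e. c = r, so r < e.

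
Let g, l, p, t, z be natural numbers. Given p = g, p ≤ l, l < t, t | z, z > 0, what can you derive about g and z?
g < z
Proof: p = g and p ≤ l, thus g ≤ l. t | z and z > 0, so t ≤ z. Because l < t, l < z. g ≤ l, so g < z.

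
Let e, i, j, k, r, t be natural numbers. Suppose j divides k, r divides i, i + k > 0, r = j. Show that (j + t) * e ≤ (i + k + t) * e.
r = j and r divides i, hence j divides i. j divides k, so j divides i + k. i + k > 0, so j ≤ i + k. Then j + t ≤ i + k + t. By multiplying by a non-negative, (j + t) * e ≤ (i + k + t) * e.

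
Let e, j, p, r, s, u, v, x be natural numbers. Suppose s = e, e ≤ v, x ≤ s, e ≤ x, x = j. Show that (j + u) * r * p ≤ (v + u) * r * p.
s = e and x ≤ s, so x ≤ e. Since e ≤ x, e = x. x = j, so e = j. Because e ≤ v, j ≤ v. Then j + u ≤ v + u. Then (j + u) * r ≤ (v + u) * r. Then (j + u) * r * p ≤ (v + u) * r * p.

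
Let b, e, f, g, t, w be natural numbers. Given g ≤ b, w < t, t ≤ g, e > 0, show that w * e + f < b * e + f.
t ≤ g and g ≤ b, therefore t ≤ b. Since w < t, w < b. Since e > 0, by multiplying by a positive, w * e < b * e. Then w * e + f < b * e + f.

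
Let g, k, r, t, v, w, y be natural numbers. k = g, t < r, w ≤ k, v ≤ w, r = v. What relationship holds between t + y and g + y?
t + y < g + y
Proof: r = v and t < r, so t < v. Because k = g and w ≤ k, w ≤ g. Since v ≤ w, v ≤ g. From t < v, t < g. Then t + y < g + y.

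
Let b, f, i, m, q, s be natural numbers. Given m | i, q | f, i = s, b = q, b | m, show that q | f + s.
b = q and b | m, hence q | m. Since i = s and m | i, m | s. q | m, so q | s. Because q | f, q | f + s.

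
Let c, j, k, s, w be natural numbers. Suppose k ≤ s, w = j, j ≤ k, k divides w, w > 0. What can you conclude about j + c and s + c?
j + c ≤ s + c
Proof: k divides w and w > 0, thus k ≤ w. Since w = j, k ≤ j. j ≤ k, so k = j. k ≤ s, so j ≤ s. Then j + c ≤ s + c.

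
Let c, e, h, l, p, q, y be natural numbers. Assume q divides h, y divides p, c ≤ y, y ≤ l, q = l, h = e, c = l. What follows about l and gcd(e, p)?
l divides gcd(e, p)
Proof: h = e and q divides h, thus q divides e. q = l, so l divides e. c = l and c ≤ y, thus l ≤ y. y ≤ l, so y = l. y divides p, so l divides p. l divides e, so l divides gcd(e, p).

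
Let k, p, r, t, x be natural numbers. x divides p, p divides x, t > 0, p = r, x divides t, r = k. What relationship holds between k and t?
k ≤ t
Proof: Since x divides p and p divides x, x = p. Since p = r and r = k, p = k. x = p, so x = k. Since x divides t, k divides t. t > 0, so k ≤ t.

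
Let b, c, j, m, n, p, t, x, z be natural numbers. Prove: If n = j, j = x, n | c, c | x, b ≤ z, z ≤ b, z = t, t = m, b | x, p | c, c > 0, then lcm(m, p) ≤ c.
n = j and j = x, hence n = x. From n | c, x | c. From c | x, x = c. Since b ≤ z and z ≤ b, b = z. Because z = t and t = m, z = m. b = z, so b = m. b | x, so m | x. x = c, so m | c. p | c, so lcm(m, p) | c. c > 0, so lcm(m, p) ≤ c.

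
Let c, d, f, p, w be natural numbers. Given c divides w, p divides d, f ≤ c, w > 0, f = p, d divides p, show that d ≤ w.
p divides d and d divides p, thus p = d. f = p and f ≤ c, thus p ≤ c. Because c divides w and w > 0, c ≤ w. Since p ≤ c, p ≤ w. Since p = d, d ≤ w.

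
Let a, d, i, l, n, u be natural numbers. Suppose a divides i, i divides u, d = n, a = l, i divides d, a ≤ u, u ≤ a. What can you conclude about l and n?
l divides n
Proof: Because u ≤ a and a ≤ u, u = a. i divides u, so i divides a. a divides i, so i = a. d = n and i divides d, hence i divides n. Since i = a, a divides n. a = l, so l divides n.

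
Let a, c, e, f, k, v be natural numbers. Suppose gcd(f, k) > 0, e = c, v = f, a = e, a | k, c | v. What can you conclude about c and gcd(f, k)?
c ≤ gcd(f, k)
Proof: From v = f and c | v, c | f. Since a = e and a | k, e | k. Since e = c, c | k. Since c | f, c | gcd(f, k). Because gcd(f, k) > 0, c ≤ gcd(f, k).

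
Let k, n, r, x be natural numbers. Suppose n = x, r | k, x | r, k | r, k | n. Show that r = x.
k | r and r | k, therefore k = r. Because n = x and k | n, k | x. k = r, so r | x. Since x | r, r = x.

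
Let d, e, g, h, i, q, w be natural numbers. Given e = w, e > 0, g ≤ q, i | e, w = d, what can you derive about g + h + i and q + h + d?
g + h + i ≤ q + h + d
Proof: Because g ≤ q, g + h ≤ q + h. From i | e and e > 0, i ≤ e. e = w, so i ≤ w. w = d, so i ≤ d. Since g + h ≤ q + h, g + h + i ≤ q + h + d.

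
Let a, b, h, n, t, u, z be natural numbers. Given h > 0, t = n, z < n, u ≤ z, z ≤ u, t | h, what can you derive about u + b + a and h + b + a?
u + b + a < h + b + a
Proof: z ≤ u and u ≤ z, so z = u. Because z < n, u < n. Because t | h and h > 0, t ≤ h. Since t = n, n ≤ h. Since u < n, u < h. Then u + b < h + b. Then u + b + a < h + b + a.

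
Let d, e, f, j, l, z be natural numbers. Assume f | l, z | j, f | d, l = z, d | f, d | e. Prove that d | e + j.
f | d and d | f, thus f = d. f | l, so d | l. l = z, so d | z. Since z | j, d | j. From d | e, d | e + j.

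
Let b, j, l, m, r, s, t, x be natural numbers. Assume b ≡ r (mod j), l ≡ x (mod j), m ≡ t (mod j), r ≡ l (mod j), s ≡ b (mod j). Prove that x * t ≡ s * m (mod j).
Since s ≡ b (mod j) and b ≡ r (mod j), s ≡ r (mod j). Since r ≡ l (mod j), s ≡ l (mod j). Since l ≡ x (mod j), s ≡ x (mod j). From m ≡ t (mod j), by multiplying congruences, s * m ≡ x * t (mod j). Then x * t ≡ s * m (mod j).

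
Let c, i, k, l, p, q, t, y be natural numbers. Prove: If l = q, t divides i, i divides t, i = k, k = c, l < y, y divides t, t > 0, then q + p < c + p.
t divides i and i divides t, so t = i. Since i = k, t = k. From k = c, t = c. Because y divides t and t > 0, y ≤ t. l < y, so l < t. t = c, so l < c. Since l = q, q < c. Then q + p < c + p.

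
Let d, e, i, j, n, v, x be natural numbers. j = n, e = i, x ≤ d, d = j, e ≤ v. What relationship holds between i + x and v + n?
i + x ≤ v + n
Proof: From e = i and e ≤ v, i ≤ v. d = j and j = n, thus d = n. Since x ≤ d, x ≤ n. From i ≤ v, i + x ≤ v + n.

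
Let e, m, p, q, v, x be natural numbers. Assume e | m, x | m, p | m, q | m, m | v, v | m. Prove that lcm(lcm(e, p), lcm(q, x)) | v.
m | v and v | m, hence m = v. e | m and p | m, hence lcm(e, p) | m. q | m and x | m, therefore lcm(q, x) | m. lcm(e, p) | m, so lcm(lcm(e, p), lcm(q, x)) | m. Because m = v, lcm(lcm(e, p), lcm(q, x)) | v.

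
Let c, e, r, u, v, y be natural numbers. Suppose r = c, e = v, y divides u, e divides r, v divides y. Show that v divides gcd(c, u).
r = c and e divides r, therefore e divides c. e = v, so v divides c. v divides y and y divides u, therefore v divides u. Since v divides c, v divides gcd(c, u).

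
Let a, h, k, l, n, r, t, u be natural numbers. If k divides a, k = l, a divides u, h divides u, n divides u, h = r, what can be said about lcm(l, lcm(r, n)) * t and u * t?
lcm(l, lcm(r, n)) * t divides u * t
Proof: k divides a and a divides u, thus k divides u. From k = l, l divides u. h = r and h divides u, therefore r divides u. Since n divides u, lcm(r, n) divides u. l divides u, so lcm(l, lcm(r, n)) divides u. Then lcm(l, lcm(r, n)) * t divides u * t.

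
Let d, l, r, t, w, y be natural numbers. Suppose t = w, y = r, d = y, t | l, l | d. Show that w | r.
d = y and l | d, therefore l | y. Since t | l, t | y. t = w, so w | y. y = r, so w | r.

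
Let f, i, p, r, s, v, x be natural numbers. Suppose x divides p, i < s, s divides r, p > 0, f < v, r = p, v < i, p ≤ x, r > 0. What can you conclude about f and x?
f < x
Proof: x divides p and p > 0, hence x ≤ p. p ≤ x, so p = x. r = p, so r = x. From v < i and i < s, v < s. s divides r and r > 0, hence s ≤ r. v < s, so v < r. Since f < v, f < r. From r = x, f < x.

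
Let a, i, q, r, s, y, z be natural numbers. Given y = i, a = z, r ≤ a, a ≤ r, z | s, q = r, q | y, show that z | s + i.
Since r ≤ a and a ≤ r, r = a. Since a = z, r = z. q = r and q | y, therefore r | y. y = i, so r | i. r = z, so z | i. Since z | s, z | s + i.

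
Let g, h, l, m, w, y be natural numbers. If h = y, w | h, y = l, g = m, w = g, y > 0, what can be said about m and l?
m ≤ l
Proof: Since h = y and w | h, w | y. y > 0, so w ≤ y. y = l, so w ≤ l. w = g, so g ≤ l. g = m, so m ≤ l.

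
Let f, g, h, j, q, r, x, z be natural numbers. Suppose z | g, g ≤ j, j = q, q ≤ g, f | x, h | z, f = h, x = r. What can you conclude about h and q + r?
h | q + r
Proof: j = q and g ≤ j, thus g ≤ q. Since q ≤ g, g = q. Since z | g, z | q. h | z, so h | q. x = r and f | x, hence f | r. f = h, so h | r. Since h | q, h | q + r.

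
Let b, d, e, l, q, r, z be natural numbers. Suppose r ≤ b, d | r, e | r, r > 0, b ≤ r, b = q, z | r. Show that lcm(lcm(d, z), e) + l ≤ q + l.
Since r ≤ b and b ≤ r, r = b. Since b = q, r = q. d | r and z | r, so lcm(d, z) | r. Since e | r, lcm(lcm(d, z), e) | r. Because r > 0, lcm(lcm(d, z), e) ≤ r. Since r = q, lcm(lcm(d, z), e) ≤ q. Then lcm(lcm(d, z), e) + l ≤ q + l.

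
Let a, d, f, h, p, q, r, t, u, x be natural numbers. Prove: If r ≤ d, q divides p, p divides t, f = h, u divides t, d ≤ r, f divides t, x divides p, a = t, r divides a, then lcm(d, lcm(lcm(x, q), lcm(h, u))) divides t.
Because r ≤ d and d ≤ r, r = d. r divides a, so d divides a. a = t, so d divides t. x divides p and q divides p, therefore lcm(x, q) divides p. p divides t, so lcm(x, q) divides t. f = h and f divides t, hence h divides t. Since u divides t, lcm(h, u) divides t. lcm(x, q) divides t, so lcm(lcm(x, q), lcm(h, u)) divides t. d divides t, so lcm(d, lcm(lcm(x, q), lcm(h, u))) divides t.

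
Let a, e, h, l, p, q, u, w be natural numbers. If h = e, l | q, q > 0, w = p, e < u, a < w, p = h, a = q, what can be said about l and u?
l < u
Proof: Because l | q and q > 0, l ≤ q. w = p and p = h, hence w = h. h = e, so w = e. a < w, so a < e. Since a = q, q < e. Because e < u, q < u. From l ≤ q, l < u.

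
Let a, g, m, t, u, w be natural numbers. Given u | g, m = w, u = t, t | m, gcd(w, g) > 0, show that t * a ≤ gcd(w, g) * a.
m = w and t | m, therefore t | w. u = t and u | g, hence t | g. t | w, so t | gcd(w, g). gcd(w, g) > 0, so t ≤ gcd(w, g). Then t * a ≤ gcd(w, g) * a.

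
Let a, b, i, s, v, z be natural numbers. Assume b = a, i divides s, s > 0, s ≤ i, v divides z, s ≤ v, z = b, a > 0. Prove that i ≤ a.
i divides s and s > 0, hence i ≤ s. Since s ≤ i, s = i. Since s ≤ v, i ≤ v. Because z = b and b = a, z = a. v divides z, so v divides a. Because a > 0, v ≤ a. Since i ≤ v, i ≤ a.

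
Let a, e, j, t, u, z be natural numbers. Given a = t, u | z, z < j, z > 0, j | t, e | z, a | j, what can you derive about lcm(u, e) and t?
lcm(u, e) < t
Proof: u | z and e | z, thus lcm(u, e) | z. z > 0, so lcm(u, e) ≤ z. Since a = t and a | j, t | j. From j | t, j = t. Since z < j, z < t. Since lcm(u, e) ≤ z, lcm(u, e) < t.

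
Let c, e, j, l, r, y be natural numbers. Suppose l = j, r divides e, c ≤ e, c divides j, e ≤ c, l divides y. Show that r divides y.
c ≤ e and e ≤ c, thus c = e. c divides j, so e divides j. r divides e, so r divides j. l = j and l divides y, so j divides y. Since r divides j, r divides y.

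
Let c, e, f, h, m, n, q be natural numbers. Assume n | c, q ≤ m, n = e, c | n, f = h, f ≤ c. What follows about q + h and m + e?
q + h ≤ m + e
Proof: Because c | n and n | c, c = n. From n = e, c = e. From f = h and f ≤ c, h ≤ c. c = e, so h ≤ e. Because q ≤ m, q + h ≤ m + e.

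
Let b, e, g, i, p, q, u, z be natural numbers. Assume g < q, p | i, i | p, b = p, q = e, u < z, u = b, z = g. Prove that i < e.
Since u = b and b = p, u = p. Since p | i and i | p, p = i. Since u = p, u = i. z = g and u < z, so u < g. u = i, so i < g. q = e and g < q, therefore g < e. From i < g, i < e.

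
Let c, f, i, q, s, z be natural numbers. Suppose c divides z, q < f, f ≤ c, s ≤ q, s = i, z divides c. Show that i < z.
From c divides z and z divides c, c = z. s = i and s ≤ q, thus i ≤ q. q < f and f ≤ c, hence q < c. i ≤ q, so i < c. Because c = z, i < z.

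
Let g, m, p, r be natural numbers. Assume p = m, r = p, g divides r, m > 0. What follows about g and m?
g ≤ m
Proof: r = p and g divides r, so g divides p. p = m, so g divides m. m > 0, so g ≤ m.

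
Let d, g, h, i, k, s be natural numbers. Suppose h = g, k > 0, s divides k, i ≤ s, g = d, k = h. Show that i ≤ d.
h = g and g = d, therefore h = d. From s divides k and k > 0, s ≤ k. Since k = h, s ≤ h. Because h = d, s ≤ d. Since i ≤ s, i ≤ d.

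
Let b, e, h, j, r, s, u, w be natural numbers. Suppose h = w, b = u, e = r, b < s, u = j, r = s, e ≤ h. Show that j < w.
b = u and u = j, thus b = j. h = w and e ≤ h, thus e ≤ w. Because e = r, r ≤ w. Since r = s, s ≤ w. Since b < s, b < w. b = j, so j < w.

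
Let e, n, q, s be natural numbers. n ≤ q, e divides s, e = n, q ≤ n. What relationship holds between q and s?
q divides s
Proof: n ≤ q and q ≤ n, thus n = q. Because e = n, e = q. Since e divides s, q divides s.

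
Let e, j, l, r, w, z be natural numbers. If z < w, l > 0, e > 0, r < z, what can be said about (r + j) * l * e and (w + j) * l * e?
(r + j) * l * e < (w + j) * l * e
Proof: r < z and z < w, hence r < w. Then r + j < w + j. l > 0, so (r + j) * l < (w + j) * l. From e > 0, (r + j) * l * e < (w + j) * l * e.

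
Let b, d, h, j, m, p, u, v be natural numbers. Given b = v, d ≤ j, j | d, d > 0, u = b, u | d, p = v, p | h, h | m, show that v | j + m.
j | d and d > 0, hence j ≤ d. d ≤ j, so d = j. Since u = b and u | d, b | d. Since d = j, b | j. b = v, so v | j. Since p | h and h | m, p | m. p = v, so v | m. Because v | j, v | j + m.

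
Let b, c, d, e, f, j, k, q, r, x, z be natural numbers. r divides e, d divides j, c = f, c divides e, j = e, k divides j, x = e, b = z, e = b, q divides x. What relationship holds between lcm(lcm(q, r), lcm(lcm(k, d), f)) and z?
lcm(lcm(q, r), lcm(lcm(k, d), f)) divides z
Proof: e = b and b = z, so e = z. Since x = e and q divides x, q divides e. Since r divides e, lcm(q, r) divides e. From k divides j and d divides j, lcm(k, d) divides j. Because j = e, lcm(k, d) divides e. c = f and c divides e, hence f divides e. lcm(k, d) divides e, so lcm(lcm(k, d), f) divides e. lcm(q, r) divides e, so lcm(lcm(q, r), lcm(lcm(k, d), f)) divides e. e = z, so lcm(lcm(q, r), lcm(lcm(k, d), f)) divides z.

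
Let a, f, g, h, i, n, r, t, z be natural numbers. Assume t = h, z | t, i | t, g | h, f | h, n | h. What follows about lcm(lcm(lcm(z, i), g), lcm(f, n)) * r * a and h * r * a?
lcm(lcm(lcm(z, i), g), lcm(f, n)) * r * a | h * r * a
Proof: z | t and i | t, therefore lcm(z, i) | t. Since t = h, lcm(z, i) | h. g | h, so lcm(lcm(z, i), g) | h. f | h and n | h, therefore lcm(f, n) | h. lcm(lcm(z, i), g) | h, so lcm(lcm(lcm(z, i), g), lcm(f, n)) | h. Then lcm(lcm(lcm(z, i), g), lcm(f, n)) * r | h * r. Then lcm(lcm(lcm(z, i), g), lcm(f, n)) * r * a | h * r * a.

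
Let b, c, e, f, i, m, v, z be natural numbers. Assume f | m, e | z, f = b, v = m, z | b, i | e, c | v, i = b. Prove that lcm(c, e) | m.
From v = m and c | v, c | m. Because i = b and i | e, b | e. Because e | z and z | b, e | b. Since b | e, b = e. f = b and f | m, therefore b | m. b = e, so e | m. c | m, so lcm(c, e) | m.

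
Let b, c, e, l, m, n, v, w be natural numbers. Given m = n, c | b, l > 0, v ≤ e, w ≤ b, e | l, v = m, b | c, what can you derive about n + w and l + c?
n + w ≤ l + c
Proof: Since v = m and m = n, v = n. Since v ≤ e, n ≤ e. Because e | l and l > 0, e ≤ l. n ≤ e, so n ≤ l. Because b | c and c | b, b = c. Since w ≤ b, w ≤ c. Since n ≤ l, n + w ≤ l + c.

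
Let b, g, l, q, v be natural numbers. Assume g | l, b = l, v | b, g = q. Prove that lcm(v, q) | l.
Since b = l and v | b, v | l. g = q and g | l, hence q | l. Since v | l, lcm(v, q) | l.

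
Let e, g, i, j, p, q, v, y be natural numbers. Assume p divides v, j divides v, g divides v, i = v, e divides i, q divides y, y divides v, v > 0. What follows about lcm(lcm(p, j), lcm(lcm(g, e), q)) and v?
lcm(lcm(p, j), lcm(lcm(g, e), q)) ≤ v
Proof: p divides v and j divides v, hence lcm(p, j) divides v. Because i = v and e divides i, e divides v. g divides v, so lcm(g, e) divides v. q divides y and y divides v, thus q divides v. lcm(g, e) divides v, so lcm(lcm(g, e), q) divides v. Since lcm(p, j) divides v, lcm(lcm(p, j), lcm(lcm(g, e), q)) divides v. Since v > 0, lcm(lcm(p, j), lcm(lcm(g, e), q)) ≤ v.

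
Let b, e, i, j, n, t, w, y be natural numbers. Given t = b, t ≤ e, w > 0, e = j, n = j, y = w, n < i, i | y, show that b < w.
Because e = j and t ≤ e, t ≤ j. From t = b, b ≤ j. n = j and n < i, hence j < i. From y = w and i | y, i | w. w > 0, so i ≤ w. j < i, so j < w. Since b ≤ j, b < w.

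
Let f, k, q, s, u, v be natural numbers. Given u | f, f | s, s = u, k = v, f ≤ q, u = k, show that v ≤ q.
u = k and k = v, thus u = v. s = u and f | s, so f | u. u | f, so f = u. f ≤ q, so u ≤ q. From u = v, v ≤ q.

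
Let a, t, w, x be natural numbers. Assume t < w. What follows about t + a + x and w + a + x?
t + a + x < w + a + x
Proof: Since t < w, t + a < w + a. Then t + a + x < w + a + x.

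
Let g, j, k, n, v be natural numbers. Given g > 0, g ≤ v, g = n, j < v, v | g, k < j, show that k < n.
v | g and g > 0, therefore v ≤ g. Since g ≤ v, v = g. Because g = n, v = n. Because k < j and j < v, k < v. Since v = n, k < n.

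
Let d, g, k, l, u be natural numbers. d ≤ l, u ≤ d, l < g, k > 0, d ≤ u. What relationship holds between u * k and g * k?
u * k < g * k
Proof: From d ≤ u and u ≤ d, d = u. d ≤ l and l < g, thus d < g. Since d = u, u < g. Since k > 0, u * k < g * k.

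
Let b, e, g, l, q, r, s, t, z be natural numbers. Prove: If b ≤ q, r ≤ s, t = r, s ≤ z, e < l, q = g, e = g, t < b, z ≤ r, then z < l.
r ≤ s and s ≤ z, hence r ≤ z. Since z ≤ r, r = z. Since t = r, t = z. Because q = g and b ≤ q, b ≤ g. t < b, so t < g. Since e = g and e < l, g < l. t < g, so t < l. t = z, so z < l.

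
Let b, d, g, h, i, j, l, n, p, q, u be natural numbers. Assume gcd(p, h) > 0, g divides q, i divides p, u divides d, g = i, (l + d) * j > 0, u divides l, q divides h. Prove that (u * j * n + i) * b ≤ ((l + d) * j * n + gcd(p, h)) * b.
u divides l and u divides d, thus u divides l + d. Then u * j divides (l + d) * j. From (l + d) * j > 0, u * j ≤ (l + d) * j. By multiplying by a non-negative, u * j * n ≤ (l + d) * j * n. Because g divides q and q divides h, g divides h. Since g = i, i divides h. Because i divides p, i divides gcd(p, h). gcd(p, h) > 0, so i ≤ gcd(p, h). u * j * n ≤ (l + d) * j * n, so u * j * n + i ≤ (l + d) * j * n + gcd(p, h). By multiplying by a non-negative, (u * j * n + i) * b ≤ ((l + d) * j * n + gcd(p, h)) * b.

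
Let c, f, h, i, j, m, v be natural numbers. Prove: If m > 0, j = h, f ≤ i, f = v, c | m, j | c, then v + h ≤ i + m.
Since f = v and f ≤ i, v ≤ i. Since j = h and j | c, h | c. c | m, so h | m. m > 0, so h ≤ m. From v ≤ i, v + h ≤ i + m.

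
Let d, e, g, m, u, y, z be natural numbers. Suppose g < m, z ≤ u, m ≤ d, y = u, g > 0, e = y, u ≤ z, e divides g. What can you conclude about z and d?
z < d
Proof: Because e = y and y = u, e = u. u ≤ z and z ≤ u, therefore u = z. Since e = u, e = z. Since e divides g, z divides g. Since g > 0, z ≤ g. g < m and m ≤ d, therefore g < d. Since z ≤ g, z < d.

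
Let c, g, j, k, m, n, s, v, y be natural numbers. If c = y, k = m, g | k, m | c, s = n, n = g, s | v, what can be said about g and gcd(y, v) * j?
g | gcd(y, v) * j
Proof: Since k = m and g | k, g | m. Since m | c, g | c. c = y, so g | y. s = n and n = g, thus s = g. s | v, so g | v. Since g | y, g | gcd(y, v). Then g | gcd(y, v) * j.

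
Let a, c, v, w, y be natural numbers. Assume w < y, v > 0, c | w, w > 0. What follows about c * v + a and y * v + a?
c * v + a < y * v + a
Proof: Because c | w and w > 0, c ≤ w. w < y, so c < y. v > 0, so c * v < y * v. Then c * v + a < y * v + a.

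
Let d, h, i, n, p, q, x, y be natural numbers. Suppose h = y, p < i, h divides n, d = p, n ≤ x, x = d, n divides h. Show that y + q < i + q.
n divides h and h divides n, therefore n = h. h = y, so n = y. x = d and d = p, therefore x = p. n ≤ x, so n ≤ p. Since p < i, n < i. n = y, so y < i. Then y + q < i + q.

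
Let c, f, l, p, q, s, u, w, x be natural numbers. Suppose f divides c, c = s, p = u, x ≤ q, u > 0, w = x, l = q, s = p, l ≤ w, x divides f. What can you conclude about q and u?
q ≤ u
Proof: Because w = x and l ≤ w, l ≤ x. Since l = q, q ≤ x. x ≤ q, so x = q. c = s and s = p, so c = p. x divides f and f divides c, therefore x divides c. Since c = p, x divides p. Because p = u, x divides u. x = q, so q divides u. u > 0, so q ≤ u.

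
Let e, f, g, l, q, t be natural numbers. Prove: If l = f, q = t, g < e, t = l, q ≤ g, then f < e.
q = t and t = l, hence q = l. l = f, so q = f. q ≤ g and g < e, so q < e. Since q = f, f < e.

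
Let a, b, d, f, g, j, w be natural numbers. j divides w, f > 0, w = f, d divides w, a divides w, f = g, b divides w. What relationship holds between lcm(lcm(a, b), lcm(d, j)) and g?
lcm(lcm(a, b), lcm(d, j)) ≤ g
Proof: From a divides w and b divides w, lcm(a, b) divides w. d divides w and j divides w, thus lcm(d, j) divides w. lcm(a, b) divides w, so lcm(lcm(a, b), lcm(d, j)) divides w. Because w = f, lcm(lcm(a, b), lcm(d, j)) divides f. f > 0, so lcm(lcm(a, b), lcm(d, j)) ≤ f. f = g, so lcm(lcm(a, b), lcm(d, j)) ≤ g.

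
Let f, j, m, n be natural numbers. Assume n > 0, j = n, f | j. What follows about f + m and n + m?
f + m ≤ n + m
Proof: Since j = n and f | j, f | n. n > 0, so f ≤ n. Then f + m ≤ n + m.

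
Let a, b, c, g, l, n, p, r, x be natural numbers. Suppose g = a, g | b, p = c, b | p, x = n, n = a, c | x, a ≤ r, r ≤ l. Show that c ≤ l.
Since g = a and g | b, a | b. Because p = c and b | p, b | c. Since a | b, a | c. Since x = n and n = a, x = a. c | x, so c | a. a | c, so a = c. a ≤ r and r ≤ l, therefore a ≤ l. a = c, so c ≤ l.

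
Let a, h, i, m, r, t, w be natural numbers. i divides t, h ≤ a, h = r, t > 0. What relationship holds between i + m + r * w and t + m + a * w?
i + m + r * w ≤ t + m + a * w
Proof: i divides t and t > 0, hence i ≤ t. Then i + m ≤ t + m. Because h = r and h ≤ a, r ≤ a. By multiplying by a non-negative, r * w ≤ a * w. i + m ≤ t + m, so i + m + r * w ≤ t + m + a * w.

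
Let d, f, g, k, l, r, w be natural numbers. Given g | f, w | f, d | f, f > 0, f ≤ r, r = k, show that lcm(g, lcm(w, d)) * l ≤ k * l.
From w | f and d | f, lcm(w, d) | f. From g | f, lcm(g, lcm(w, d)) | f. Since f > 0, lcm(g, lcm(w, d)) ≤ f. r = k and f ≤ r, thus f ≤ k. Since lcm(g, lcm(w, d)) ≤ f, lcm(g, lcm(w, d)) ≤ k. Then lcm(g, lcm(w, d)) * l ≤ k * l.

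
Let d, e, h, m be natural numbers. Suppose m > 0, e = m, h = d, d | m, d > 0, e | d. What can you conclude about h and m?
h = m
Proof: Because d | m and m > 0, d ≤ m. e = m and e | d, therefore m | d. Since d > 0, m ≤ d. Since d ≤ m, d = m. Since h = d, h = m.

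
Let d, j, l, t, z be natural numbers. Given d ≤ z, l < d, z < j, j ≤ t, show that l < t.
z < j and j ≤ t, therefore z < t. From d ≤ z, d < t. l < d, so l < t.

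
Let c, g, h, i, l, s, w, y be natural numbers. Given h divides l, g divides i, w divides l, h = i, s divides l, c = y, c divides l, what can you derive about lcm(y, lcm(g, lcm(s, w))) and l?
lcm(y, lcm(g, lcm(s, w))) divides l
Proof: From c = y and c divides l, y divides l. h = i and h divides l, thus i divides l. Since g divides i, g divides l. Since s divides l and w divides l, lcm(s, w) divides l. Since g divides l, lcm(g, lcm(s, w)) divides l. y divides l, so lcm(y, lcm(g, lcm(s, w))) divides l.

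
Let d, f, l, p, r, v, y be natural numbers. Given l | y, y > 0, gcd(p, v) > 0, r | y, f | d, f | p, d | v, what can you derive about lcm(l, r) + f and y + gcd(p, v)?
lcm(l, r) + f ≤ y + gcd(p, v)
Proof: l | y and r | y, so lcm(l, r) | y. y > 0, so lcm(l, r) ≤ y. Because f | d and d | v, f | v. Since f | p, f | gcd(p, v). gcd(p, v) > 0, so f ≤ gcd(p, v). lcm(l, r) ≤ y, so lcm(l, r) + f ≤ y + gcd(p, v).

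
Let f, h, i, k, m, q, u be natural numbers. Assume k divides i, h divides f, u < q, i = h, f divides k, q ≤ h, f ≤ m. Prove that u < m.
f divides k and k divides i, thus f divides i. i = h, so f divides h. Since h divides f, f = h. f ≤ m, so h ≤ m. Since q ≤ h, q ≤ m. u < q, so u < m.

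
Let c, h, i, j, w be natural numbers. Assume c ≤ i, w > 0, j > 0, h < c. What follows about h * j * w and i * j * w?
h * j * w < i * j * w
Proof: h < c and c ≤ i, thus h < i. Since j > 0, by multiplying by a positive, h * j < i * j. Combining with w > 0, by multiplying by a positive, h * j * w < i * j * w.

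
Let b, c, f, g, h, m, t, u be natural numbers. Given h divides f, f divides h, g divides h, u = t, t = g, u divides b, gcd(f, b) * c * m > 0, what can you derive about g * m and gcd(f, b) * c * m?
g * m ≤ gcd(f, b) * c * m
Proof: Since h divides f and f divides h, h = f. g divides h, so g divides f. Since u = t and t = g, u = g. Since u divides b, g divides b. g divides f, so g divides gcd(f, b). Then g divides gcd(f, b) * c. Then g * m divides gcd(f, b) * c * m. gcd(f, b) * c * m > 0, so g * m ≤ gcd(f, b) * c * m.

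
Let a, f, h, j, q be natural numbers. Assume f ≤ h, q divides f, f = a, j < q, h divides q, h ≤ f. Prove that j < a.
h ≤ f and f ≤ h, so h = f. Since h divides q, f divides q. q divides f, so q = f. Since f = a, q = a. j < q, so j < a.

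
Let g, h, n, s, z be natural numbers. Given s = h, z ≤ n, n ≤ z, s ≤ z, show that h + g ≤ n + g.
Because z ≤ n and n ≤ z, z = n. Since s ≤ z, s ≤ n. s = h, so h ≤ n. Then h + g ≤ n + g.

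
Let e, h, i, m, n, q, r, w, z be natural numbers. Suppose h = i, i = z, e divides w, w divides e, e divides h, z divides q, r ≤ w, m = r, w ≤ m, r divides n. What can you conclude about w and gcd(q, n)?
w divides gcd(q, n)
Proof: From h = i and i = z, h = z. e divides w and w divides e, so e = w. From e divides h, w divides h. Because h = z, w divides z. z divides q, so w divides q. m = r and w ≤ m, hence w ≤ r. From r ≤ w, r = w. Since r divides n, w divides n. w divides q, so w divides gcd(q, n).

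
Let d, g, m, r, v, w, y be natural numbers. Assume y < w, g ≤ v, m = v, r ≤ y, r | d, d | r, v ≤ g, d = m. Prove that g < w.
d = m and m = v, thus d = v. v ≤ g and g ≤ v, thus v = g. Since d = v, d = g. r | d and d | r, hence r = d. r ≤ y, so d ≤ y. y < w, so d < w. d = g, so g < w.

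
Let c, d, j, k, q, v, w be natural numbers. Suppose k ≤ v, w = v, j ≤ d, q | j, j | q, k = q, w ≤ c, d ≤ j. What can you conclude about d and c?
d ≤ c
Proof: From j ≤ d and d ≤ j, j = d. From q | j and j | q, q = j. k = q, so k = j. Since k ≤ v, j ≤ v. w = v and w ≤ c, thus v ≤ c. Since j ≤ v, j ≤ c. j = d, so d ≤ c.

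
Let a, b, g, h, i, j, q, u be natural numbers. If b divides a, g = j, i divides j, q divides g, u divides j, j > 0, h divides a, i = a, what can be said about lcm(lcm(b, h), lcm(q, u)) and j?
lcm(lcm(b, h), lcm(q, u)) ≤ j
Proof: b divides a and h divides a, hence lcm(b, h) divides a. From i = a and i divides j, a divides j. lcm(b, h) divides a, so lcm(b, h) divides j. g = j and q divides g, thus q divides j. Since u divides j, lcm(q, u) divides j. Since lcm(b, h) divides j, lcm(lcm(b, h), lcm(q, u)) divides j. j > 0, so lcm(lcm(b, h), lcm(q, u)) ≤ j.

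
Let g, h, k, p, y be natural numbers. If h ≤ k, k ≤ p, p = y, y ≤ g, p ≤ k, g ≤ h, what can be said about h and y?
h = y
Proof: Because k ≤ p and p ≤ k, k = p. p = y, so k = y. From h ≤ k, h ≤ y. Since y ≤ g and g ≤ h, y ≤ h. h ≤ y, so h = y.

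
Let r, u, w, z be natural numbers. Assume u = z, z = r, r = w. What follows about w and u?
w = u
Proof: u = z and z = r, thus u = r. Because r = w, u = w. Then w = u.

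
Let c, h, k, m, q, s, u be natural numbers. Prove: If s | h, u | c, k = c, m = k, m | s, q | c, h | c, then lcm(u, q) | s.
m = k and k = c, thus m = c. Since m | s, c | s. Because s | h and h | c, s | c. c | s, so c = s. u | c and q | c, hence lcm(u, q) | c. c = s, so lcm(u, q) | s.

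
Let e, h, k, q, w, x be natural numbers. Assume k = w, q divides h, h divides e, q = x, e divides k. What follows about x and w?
x divides w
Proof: q = x and q divides h, so x divides h. Since h divides e and e divides k, h divides k. From k = w, h divides w. Since x divides h, x divides w.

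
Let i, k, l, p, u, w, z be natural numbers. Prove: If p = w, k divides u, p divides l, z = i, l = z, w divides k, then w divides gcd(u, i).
From w divides k and k divides u, w divides u. l = z and z = i, thus l = i. p = w and p divides l, therefore w divides l. l = i, so w divides i. Since w divides u, w divides gcd(u, i).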